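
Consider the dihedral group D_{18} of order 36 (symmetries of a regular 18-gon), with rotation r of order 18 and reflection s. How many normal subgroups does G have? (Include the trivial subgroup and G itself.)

G has 45 subgroups. Checking conjugation-invariance by order — order 1: 1/1 normal; order 2: 1/19 normal; order 3: 1/1 normal; order 4: 0/9 normal; order 6: 1/7 normal; order 9: 1/1 normal; order 12: 0/3 normal; order 18: 3/3 normal; order 36: 1/1 normal.
Total normal subgroups: 9.

9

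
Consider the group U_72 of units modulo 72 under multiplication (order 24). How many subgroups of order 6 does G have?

|G| = 24 and 6 | 24, so subgroups of order 6 are possible by Lagrange.
The subgroups of order 6 are: {1, 11, 25, 35, 49, 59}; {1, 13, 25, 37, 49, 61}; {1, 17, 25, 41, 49, 65}; {1, 19, 25, 43, 49, 67}; … (7 in all).
So G has 7 subgroups of order 6.

7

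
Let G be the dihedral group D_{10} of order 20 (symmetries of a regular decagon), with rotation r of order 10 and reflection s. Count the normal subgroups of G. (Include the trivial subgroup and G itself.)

7

G has 22 subgroups. Checking conjugation-invariance by order — order 1: 1/1 normal; order 2: 1/11 normal; order 4: 0/5 normal; order 5: 1/1 normal; order 10: 3/3 normal; order 20: 1/1 normal.
Total normal subgroups: 7.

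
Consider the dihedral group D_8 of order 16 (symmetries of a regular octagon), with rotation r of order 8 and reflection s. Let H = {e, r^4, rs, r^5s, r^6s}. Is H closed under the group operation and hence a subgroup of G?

|H| = 5 does not divide |G| = 16, so by Lagrange H is not a subgroup.

No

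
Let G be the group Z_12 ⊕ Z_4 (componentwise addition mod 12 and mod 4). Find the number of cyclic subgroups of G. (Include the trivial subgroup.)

20

Each element a generates a cyclic subgroup ⟨a⟩; distinct elements may generate the same one (a cyclic group of order d has φ(d) generators).
Cyclic subgroups by order — order 1: 1; order 2: 3; order 3: 1; order 4: 6; order 6: 3; order 12: 6.
Total: 20.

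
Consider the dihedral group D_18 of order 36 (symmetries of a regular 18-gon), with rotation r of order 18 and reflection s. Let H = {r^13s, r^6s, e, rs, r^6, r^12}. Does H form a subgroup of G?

Closure fails: rs · r^6s = r^13 ∉ H. So H is not a subgroup.

No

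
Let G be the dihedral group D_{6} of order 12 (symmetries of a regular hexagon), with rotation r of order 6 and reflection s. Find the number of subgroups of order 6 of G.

|G| = 12 and 6 | 12, so subgroups of order 6 are possible by Lagrange.
The subgroups of order 6 are: {e, r, r^2, r^3, r^4, r^5}; {e, r^2, r^4, s, r^2s, r^4s}; {e, r^2, r^4, rs, r^3s, r^5s}.
So G has 3 subgroups of order 6.

3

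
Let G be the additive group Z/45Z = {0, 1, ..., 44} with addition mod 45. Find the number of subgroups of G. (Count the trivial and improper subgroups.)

6

A cyclic group of order 45 has exactly one subgroup for each divisor of 45.
Divisors of 45: 1, 3, 5, 9, 15, 45.
So Z/45Z has 6 subgroups.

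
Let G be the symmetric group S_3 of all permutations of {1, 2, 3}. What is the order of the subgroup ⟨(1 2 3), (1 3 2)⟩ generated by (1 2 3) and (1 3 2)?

3

|⟨(1 2 3)⟩| = 3 and |⟨(1 3 2)⟩| = 3, so |H| is a multiple of lcm(3, 3) = 3 and divides |G| = 6.
Closing under the operation: H = {e, (1 2 3), (1 3 2)}, so |H| = 3.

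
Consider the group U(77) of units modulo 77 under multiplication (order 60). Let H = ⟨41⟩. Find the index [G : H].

|⟨41⟩| = 10 and |G| = 60.
By Lagrange, [G : H] = |G|/|H| = 60/10 = 6.

6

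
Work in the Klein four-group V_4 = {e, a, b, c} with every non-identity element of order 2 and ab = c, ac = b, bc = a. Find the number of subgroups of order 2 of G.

3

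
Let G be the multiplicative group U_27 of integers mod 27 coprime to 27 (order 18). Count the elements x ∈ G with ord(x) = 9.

6

The elements of order 9 are: 4, 7, 13, 16, 22, 25.
That's 6.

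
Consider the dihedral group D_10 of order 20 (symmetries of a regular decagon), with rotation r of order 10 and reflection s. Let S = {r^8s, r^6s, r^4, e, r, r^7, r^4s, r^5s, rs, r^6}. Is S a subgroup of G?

r^7 ∈ S but its inverse r^3 ∉ S, so S is not a subgroup.

No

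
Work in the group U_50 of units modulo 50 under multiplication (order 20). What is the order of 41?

5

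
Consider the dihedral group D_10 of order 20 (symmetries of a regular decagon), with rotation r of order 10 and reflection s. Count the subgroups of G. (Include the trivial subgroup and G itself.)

22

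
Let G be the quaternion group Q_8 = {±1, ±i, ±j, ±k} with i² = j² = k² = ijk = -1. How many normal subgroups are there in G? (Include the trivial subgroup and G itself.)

6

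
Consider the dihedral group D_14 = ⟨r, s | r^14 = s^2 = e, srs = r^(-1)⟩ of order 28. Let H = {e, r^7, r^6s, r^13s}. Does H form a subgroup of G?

|H| = 4 divides |G| = 28, consistent with Lagrange.
H contains the identity, every element's inverse is in H, and H is closed under ·: it is a subgroup.

Yes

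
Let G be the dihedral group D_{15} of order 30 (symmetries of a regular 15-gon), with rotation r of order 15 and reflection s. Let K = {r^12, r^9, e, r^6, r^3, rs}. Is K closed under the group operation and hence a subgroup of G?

No

Closure fails: r^9 · rs = r^10s ∉ K. So K is not a subgroup.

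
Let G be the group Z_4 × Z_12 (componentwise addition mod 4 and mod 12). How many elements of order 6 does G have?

6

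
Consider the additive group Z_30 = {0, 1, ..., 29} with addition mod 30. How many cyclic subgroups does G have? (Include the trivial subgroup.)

Each element a generates a cyclic subgroup ⟨a⟩; distinct elements may generate the same one (a cyclic group of order d has φ(d) generators).
Cyclic subgroups by order — order 1: 1; order 2: 1; order 3: 1; order 5: 1; order 6: 1; order 10: 1; order 15: 1; order 30: 1.
Total: 8.

8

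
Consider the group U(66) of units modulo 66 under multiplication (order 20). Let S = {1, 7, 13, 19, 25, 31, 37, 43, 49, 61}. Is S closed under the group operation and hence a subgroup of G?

|S| = 10 divides |G| = 20, consistent with Lagrange.
S contains the identity, every element's inverse is in S, and S is closed under ·: it is a subgroup.
In fact S = ⟨7⟩.

Yes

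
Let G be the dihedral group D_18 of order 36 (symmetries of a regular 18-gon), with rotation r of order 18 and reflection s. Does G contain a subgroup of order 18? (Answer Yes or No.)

Yes

18 | 36. A subgroup of order 18 is {e, r, r^2, r^3, r^4, r^5, r^6, r^7, r^8, r^9, r^10, r^11, r^12, r^13, r^14, r^15, r^16, r^17}.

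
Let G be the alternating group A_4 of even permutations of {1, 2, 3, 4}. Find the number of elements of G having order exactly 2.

The elements of order 2 are: (1 2)(3 4), (1 3)(2 4), (1 4)(2 3).
That's 3.

3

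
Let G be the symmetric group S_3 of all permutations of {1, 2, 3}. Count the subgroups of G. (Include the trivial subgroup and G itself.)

|G| = 6, so by Lagrange every subgroup order divides 6. Divisors: 1, 2, 3, 6.
Subgroups by order — order 1: 1; order 2: 3; order 3: 1; order 6: 1.
Total: 1 + 3 + 1 + 1 = 6.

6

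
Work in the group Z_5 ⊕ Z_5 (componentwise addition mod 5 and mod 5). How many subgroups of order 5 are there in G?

6

|G| = 25 and 5 | 25, so subgroups of order 5 are possible by Lagrange.
The subgroups of order 5 are: {(0,0), (0,1), (0,2), (0,3), (0,4)}; {(0,0), (1,0), (2,0), (3,0), (4,0)}; {(0,0), (1,1), (2,2), (3,3), (4,4)}; {(0,0), (1,2), (2,4), (3,1), (4,3)}; … (6 in all).
So G has 6 subgroups of order 5.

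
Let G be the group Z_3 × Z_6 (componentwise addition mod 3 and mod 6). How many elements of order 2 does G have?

An element (a,b) has order lcm(ord(a), ord(b)); count pairs with lcm equal to 2.
Enumerating gives 1 such elements.

1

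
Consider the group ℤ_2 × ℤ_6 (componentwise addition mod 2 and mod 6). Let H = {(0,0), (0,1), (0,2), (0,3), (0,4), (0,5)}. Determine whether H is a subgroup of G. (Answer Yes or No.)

|H| = 6 divides |G| = 12, consistent with Lagrange.
H contains the identity, every element's inverse is in H, and H is closed under +: it is a subgroup.
In fact H = ⟨(0,1)⟩.

Yes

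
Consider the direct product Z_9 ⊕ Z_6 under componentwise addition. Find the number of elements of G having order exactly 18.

An element (a,b) has order lcm(ord(a), ord(b)); count pairs with lcm equal to 18.
Enumerating gives 18 such elements.

18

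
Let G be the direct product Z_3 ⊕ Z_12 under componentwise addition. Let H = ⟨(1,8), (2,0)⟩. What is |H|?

|⟨(1,8)⟩| = 3 and |⟨(2,0)⟩| = 3, so |H| is a multiple of lcm(3, 3) = 3 and divides |G| = 36.
Closing under the operation: H = {(0,0), (0,4), (0,8), (1,0), (1,4), (1,8), (2,0), (2,4), (2,8)}, so |H| = 9.

9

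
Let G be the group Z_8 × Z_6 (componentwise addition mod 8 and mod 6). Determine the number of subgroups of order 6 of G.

3

|G| = 48 and 6 | 48, so subgroups of order 6 are possible by Lagrange.
The subgroups of order 6 are: {(0,0), (0,1), (0,2), (0,3), (0,4), (0,5)}; {(0,0), (0,2), (0,4), (4,0), (4,2), (4,4)}; {(0,0), (0,2), (0,4), (4,1), (4,3), (4,5)}.
So G has 3 subgroups of order 6.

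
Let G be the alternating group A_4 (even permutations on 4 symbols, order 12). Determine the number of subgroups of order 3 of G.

|G| = 12 and 3 | 12, so subgroups of order 3 are possible by Lagrange.
The subgroups of order 3 are: {e, (1 2 3), (1 3 2)}; {e, (1 2 4), (1 4 2)}; {e, (1 3 4), (1 4 3)}; {e, (2 3 4), (2 4 3)}.
So G has 4 subgroups of order 3.

4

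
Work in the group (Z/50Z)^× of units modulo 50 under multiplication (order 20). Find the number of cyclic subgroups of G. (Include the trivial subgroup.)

6

Group the elements of G by the cyclic subgroup they generate; each cyclic subgroup of order d accounts for φ(d) elements.
Cyclic subgroups by order — order 1: 1; order 2: 1; order 4: 1; order 5: 1; order 10: 1; order 20: 1.
Total: 6.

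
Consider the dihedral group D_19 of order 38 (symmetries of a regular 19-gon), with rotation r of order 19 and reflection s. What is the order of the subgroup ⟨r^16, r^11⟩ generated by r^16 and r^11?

|⟨r^16⟩| = 19 and |⟨r^11⟩| = 19, so |H| is a multiple of lcm(19, 19) = 19 and divides |G| = 38.
Closing under the operation: H = {e, r, r^2, r^3, r^4, r^5, r^6, r^7, r^8, r^9, r^10, r^11, r^12, r^13, r^14, r^15, r^16, r^17, r^18}, so |H| = 19.

19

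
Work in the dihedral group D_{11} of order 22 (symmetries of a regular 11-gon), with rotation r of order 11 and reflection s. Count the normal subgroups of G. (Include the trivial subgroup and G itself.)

G has 14 subgroups. Checking conjugation-invariance by order — order 1: 1/1 normal; order 2: 0/11 normal; order 11: 1/1 normal; order 22: 1/1 normal.
Total normal subgroups: 3.

3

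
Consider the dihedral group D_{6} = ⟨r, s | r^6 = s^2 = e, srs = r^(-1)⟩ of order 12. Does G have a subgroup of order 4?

4 | 12. A subgroup of order 4 is {e, r^3, r^2s, r^5s}.

Yes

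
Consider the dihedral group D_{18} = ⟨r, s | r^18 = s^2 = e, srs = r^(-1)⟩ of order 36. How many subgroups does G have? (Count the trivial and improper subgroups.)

45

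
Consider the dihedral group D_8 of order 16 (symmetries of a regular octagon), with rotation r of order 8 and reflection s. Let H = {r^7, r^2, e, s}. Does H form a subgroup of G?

r^7 ∈ H but its inverse r ∉ H, so H is not a subgroup.

No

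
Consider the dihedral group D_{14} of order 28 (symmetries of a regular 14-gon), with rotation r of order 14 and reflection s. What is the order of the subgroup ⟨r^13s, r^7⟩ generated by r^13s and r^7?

4

|⟨r^13s⟩| = 2 and |⟨r^7⟩| = 2, so |H| is a multiple of lcm(2, 2) = 2 and divides |G| = 28.
Closing under the operation: H = {e, r^7, r^6s, r^13s}, so |H| = 4.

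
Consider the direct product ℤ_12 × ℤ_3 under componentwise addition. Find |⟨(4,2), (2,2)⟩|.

|⟨(4,2)⟩| = 3 and |⟨(2,2)⟩| = 6, so |H| is a multiple of lcm(3, 6) = 6 and divides |G| = 36.
Closing under the operation: H = {(0,0), (0,1), (0,2), (2,0), (2,1), (2,2), (4,0), (4,1), (4,2), (6,0), (6,1), (6,2), (8,0), (8,1), (8,2), (10,0), (10,1), (10,2)}, so |H| = 18.

18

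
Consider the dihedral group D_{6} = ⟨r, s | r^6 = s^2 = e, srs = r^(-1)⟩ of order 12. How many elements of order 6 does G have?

The elements of order 6 are: r, r^5.
That's 2.

2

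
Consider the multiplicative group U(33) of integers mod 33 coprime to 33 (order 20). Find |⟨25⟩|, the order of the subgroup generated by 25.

Compute successive powers of 25 mod 33: 25, 31, 16, 4, 1; 25^5 ≡ 1 (mod 33).
So |⟨25⟩| = 5.

5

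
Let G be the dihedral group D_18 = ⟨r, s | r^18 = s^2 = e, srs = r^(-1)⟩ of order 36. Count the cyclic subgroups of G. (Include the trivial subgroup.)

Group the elements of G by the cyclic subgroup they generate; each cyclic subgroup of order d accounts for φ(d) elements.
Cyclic subgroups by order — order 1: 1; order 2: 19; order 3: 1; order 6: 1; order 9: 1; order 18: 1.
Total: 24.

24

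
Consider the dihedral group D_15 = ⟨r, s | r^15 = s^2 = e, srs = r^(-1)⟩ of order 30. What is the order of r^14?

15

Computing powers of r^14: the smallest k with (r^14)^k = e is k = 15.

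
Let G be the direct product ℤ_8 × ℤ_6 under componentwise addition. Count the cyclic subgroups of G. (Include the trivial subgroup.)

Group the elements of G by the cyclic subgroup they generate; each cyclic subgroup of order d accounts for φ(d) elements.
Cyclic subgroups by order — order 1: 1; order 2: 3; order 3: 1; order 4: 2; order 6: 3; order 8: 2; order 12: 2; order 24: 2.
Total: 16.

16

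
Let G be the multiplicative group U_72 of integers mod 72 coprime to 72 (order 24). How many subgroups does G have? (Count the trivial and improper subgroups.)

|G| = 24, so by Lagrange every subgroup order divides 24. Divisors: 1, 2, 3, 4, 6, 8, 12, 24.
Subgroups by order — order 1: 1; order 2: 7; order 3: 1; order 4: 7; order 6: 7; order 8: 1; order 12: 7; order 24: 1.
Total: 1 + 7 + 1 + 7 + 7 + 1 + 7 + 1 = 32.

32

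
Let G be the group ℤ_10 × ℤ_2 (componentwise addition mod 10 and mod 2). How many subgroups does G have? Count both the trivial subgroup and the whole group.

10

|G| = 20, so by Lagrange every subgroup order divides 20. Divisors: 1, 2, 4, 5, 10, 20.
Subgroups by order — order 1: 1; order 2: 3; order 4: 1; order 5: 1; order 10: 3; order 20: 1.
Total: 1 + 3 + 1 + 1 + 3 + 1 = 10.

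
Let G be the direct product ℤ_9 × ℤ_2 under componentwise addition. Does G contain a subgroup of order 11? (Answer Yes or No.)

No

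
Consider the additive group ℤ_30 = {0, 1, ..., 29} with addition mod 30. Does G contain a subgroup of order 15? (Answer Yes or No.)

Yes

15 | 30. A subgroup of order 15 is {0, 2, 4, 6, 8, 10, 12, 14, 16, 18, 20, 22, 24, 26, 28}.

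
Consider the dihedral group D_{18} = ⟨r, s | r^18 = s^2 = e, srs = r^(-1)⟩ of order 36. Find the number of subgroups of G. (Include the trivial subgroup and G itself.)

45

|G| = 36, so by Lagrange every subgroup order divides 36. Divisors: 1, 2, 3, 4, 6, 9, 12, 18, 36.
Subgroups by order — order 1: 1; order 2: 19; order 3: 1; order 4: 9; order 6: 7; order 9: 1; order 12: 3; order 18: 3; order 36: 1.
Total: 1 + 19 + 1 + 9 + 7 + 1 + 3 + 3 + 1 = 45.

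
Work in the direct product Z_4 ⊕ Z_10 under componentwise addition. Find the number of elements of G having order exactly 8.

An element (a,b) has order lcm(ord(a), ord(b)); count pairs with lcm equal to 8.
Enumerating gives 0 such elements.

0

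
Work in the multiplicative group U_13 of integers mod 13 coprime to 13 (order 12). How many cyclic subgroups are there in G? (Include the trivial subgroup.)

Each element a generates a cyclic subgroup ⟨a⟩; distinct elements may generate the same one (a cyclic group of order d has φ(d) generators).
Cyclic subgroups by order — order 1: 1; order 2: 1; order 3: 1; order 4: 1; order 6: 1; order 12: 1.
Total: 6.

6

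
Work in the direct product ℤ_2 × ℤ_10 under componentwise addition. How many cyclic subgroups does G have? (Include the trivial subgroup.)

A cyclic subgroup of order d is generated by each of its φ(d) elements of order d, so the cyclic subgroups of order d number (#elements of order d)/φ(d).
Cyclic subgroups by order — order 1: 1; order 2: 3; order 5: 1; order 10: 3.
Total: 8.

8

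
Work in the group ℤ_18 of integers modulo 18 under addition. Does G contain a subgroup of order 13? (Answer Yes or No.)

13 does not divide |G| = 18, so by Lagrange no subgroup of order 13 exists.

No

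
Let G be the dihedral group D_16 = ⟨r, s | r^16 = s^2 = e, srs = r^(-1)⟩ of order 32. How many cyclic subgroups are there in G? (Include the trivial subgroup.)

Group the elements of G by the cyclic subgroup they generate; each cyclic subgroup of order d accounts for φ(d) elements.
Cyclic subgroups by order — order 1: 1; order 2: 17; order 4: 1; order 8: 1; order 16: 1.
Total: 21.

21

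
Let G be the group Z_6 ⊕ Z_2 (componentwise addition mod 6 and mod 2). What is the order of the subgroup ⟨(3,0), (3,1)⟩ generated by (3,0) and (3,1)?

|⟨(3,0)⟩| = 2 and |⟨(3,1)⟩| = 2, so |H| is a multiple of lcm(2, 2) = 2 and divides |G| = 12.
Closing under the operation: H = {(0,0), (0,1), (3,0), (3,1)}, so |H| = 4.

4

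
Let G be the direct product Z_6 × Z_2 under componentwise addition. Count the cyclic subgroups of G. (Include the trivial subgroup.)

Group the elements of G by the cyclic subgroup they generate; each cyclic subgroup of order d accounts for φ(d) elements.
Cyclic subgroups by order — order 1: 1; order 2: 3; order 3: 1; order 6: 3.
Total: 8.

8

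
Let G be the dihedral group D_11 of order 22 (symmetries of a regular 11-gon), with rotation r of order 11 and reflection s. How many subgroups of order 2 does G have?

|G| = 22 and 2 | 22, so subgroups of order 2 are possible by Lagrange.
The subgroups of order 2 are: {e, r^10s}; {e, r^2s}; {e, r^3s}; {e, r^4s}; … (11 in all).
So G has 11 subgroups of order 2.

11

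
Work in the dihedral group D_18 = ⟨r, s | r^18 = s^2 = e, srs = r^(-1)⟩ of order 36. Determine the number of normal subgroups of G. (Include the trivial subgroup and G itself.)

G has 45 subgroups. Checking conjugation-invariance by order — order 1: 1/1 normal; order 2: 1/19 normal; order 3: 1/1 normal; order 4: 0/9 normal; order 6: 1/7 normal; order 9: 1/1 normal; order 12: 0/3 normal; order 18: 3/3 normal; order 36: 1/1 normal.
Total normal subgroups: 9.

9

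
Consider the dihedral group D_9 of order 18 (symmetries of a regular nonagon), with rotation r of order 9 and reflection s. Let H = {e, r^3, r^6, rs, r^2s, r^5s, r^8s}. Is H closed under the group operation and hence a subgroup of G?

|H| = 7 does not divide |G| = 18, so by Lagrange H is not a subgroup.

No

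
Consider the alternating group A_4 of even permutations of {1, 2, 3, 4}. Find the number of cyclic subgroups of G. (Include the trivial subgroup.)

8

A cyclic subgroup of order d is generated by each of its φ(d) elements of order d, so the cyclic subgroups of order d number (#elements of order d)/φ(d).
Cyclic subgroups by order — order 1: 1; order 2: 3; order 3: 4.
Total: 8.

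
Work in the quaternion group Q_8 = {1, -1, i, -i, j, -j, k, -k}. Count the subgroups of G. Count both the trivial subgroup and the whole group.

6

|G| = 8, so by Lagrange every subgroup order divides 8. Divisors: 1, 2, 4, 8.
Subgroups by order — order 1: 1; order 2: 1; order 4: 3; order 8: 1.
Total: 1 + 1 + 3 + 1 = 6.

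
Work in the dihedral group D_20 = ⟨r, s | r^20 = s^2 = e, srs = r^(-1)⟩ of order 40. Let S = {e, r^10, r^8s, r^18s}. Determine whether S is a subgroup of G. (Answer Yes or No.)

Yes

|S| = 4 divides |G| = 40, consistent with Lagrange.
S contains the identity, every element's inverse is in S, and S is closed under ·: it is a subgroup.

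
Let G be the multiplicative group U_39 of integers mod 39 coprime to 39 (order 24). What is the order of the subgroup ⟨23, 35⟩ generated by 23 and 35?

12

|⟨23⟩| = 6 and |⟨35⟩| = 6, so |H| is a multiple of lcm(6, 6) = 6 and divides |G| = 24.
Closing under the operation: H = {1, 4, 10, 14, 16, 17, 22, 23, 25, 29, 35, 38}, so |H| = 12.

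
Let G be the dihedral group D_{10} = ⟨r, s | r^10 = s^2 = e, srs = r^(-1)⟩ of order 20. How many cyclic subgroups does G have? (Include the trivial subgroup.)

Group the elements of G by the cyclic subgroup they generate; each cyclic subgroup of order d accounts for φ(d) elements.
Cyclic subgroups by order — order 1: 1; order 2: 11; order 5: 1; order 10: 1.
Total: 14.

14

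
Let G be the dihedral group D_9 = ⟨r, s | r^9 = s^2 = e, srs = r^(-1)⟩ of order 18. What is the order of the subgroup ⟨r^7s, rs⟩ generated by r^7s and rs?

6

|⟨r^7s⟩| = 2 and |⟨rs⟩| = 2, so |H| is a multiple of lcm(2, 2) = 2 and divides |G| = 18.
Closing under the operation: H = {e, r^3, r^6, rs, r^4s, r^7s}, so |H| = 6.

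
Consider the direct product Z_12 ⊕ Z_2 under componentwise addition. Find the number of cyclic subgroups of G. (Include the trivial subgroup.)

A cyclic subgroup of order d is generated by each of its φ(d) elements of order d, so the cyclic subgroups of order d number (#elements of order d)/φ(d).
Cyclic subgroups by order — order 1: 1; order 2: 3; order 3: 1; order 4: 2; order 6: 3; order 12: 2.
Total: 12.

12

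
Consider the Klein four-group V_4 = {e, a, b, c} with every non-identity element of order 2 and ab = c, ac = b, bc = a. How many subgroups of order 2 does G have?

3

|G| = 4 and 2 | 4, so subgroups of order 2 are possible by Lagrange.
The subgroups of order 2 are: {e, a}; {e, b}; {e, c}.
So G has 3 subgroups of order 2.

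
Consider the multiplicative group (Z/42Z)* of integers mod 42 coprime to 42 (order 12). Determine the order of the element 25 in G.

3

Compute successive powers of 25 mod 42: 25, 37, 1; 25^3 ≡ 1 (mod 42).
So |⟨25⟩| = 3.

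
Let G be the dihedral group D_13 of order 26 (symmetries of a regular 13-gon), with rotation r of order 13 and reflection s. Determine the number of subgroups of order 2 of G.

13

|G| = 26 and 2 | 26, so subgroups of order 2 are possible by Lagrange.
The subgroups of order 2 are: {e, r^10s}; {e, r^11s}; {e, r^12s}; {e, r^2s}; … (13 in all).
So G has 13 subgroups of order 2.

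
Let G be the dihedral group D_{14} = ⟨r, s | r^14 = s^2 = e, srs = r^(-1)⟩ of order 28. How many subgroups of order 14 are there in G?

|G| = 28 and 14 | 28, so subgroups of order 14 are possible by Lagrange.
The subgroups of order 14 are: {e, r, r^2, r^3, r^4, r^5, r^6, r^7, r^8, r^9, r^10, r^11, r^12, r^13}; {e, r^2, r^4, r^6, r^8, r^10, r^12, s, r^2s, r^4s, r^6s, r^8s, r^10s, r^12s}; {e, r^2, r^4, r^6, r^8, r^10, r^12, rs, r^3s, r^5s, r^7s, r^9s, r^11s, r^13s}.
So G has 3 subgroups of order 14.

3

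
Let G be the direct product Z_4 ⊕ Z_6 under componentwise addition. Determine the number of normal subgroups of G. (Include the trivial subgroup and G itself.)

16

G is abelian, so every subgroup is normal.
G has 16 subgroups in total, hence 16 normal subgroups.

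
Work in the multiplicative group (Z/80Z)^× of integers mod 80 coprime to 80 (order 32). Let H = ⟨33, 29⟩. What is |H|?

|⟨33⟩| = 4 and |⟨29⟩| = 4, so |H| is a multiple of lcm(4, 4) = 4 and divides |G| = 32.
Closing under the operation: H = {1, 9, 13, 17, 21, 29, 33, 37, 41, 49, 53, 57, 61, 69, 73, 77}, so |H| = 16.

16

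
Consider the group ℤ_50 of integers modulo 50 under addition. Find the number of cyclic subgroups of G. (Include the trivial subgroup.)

Group the elements of G by the cyclic subgroup they generate; each cyclic subgroup of order d accounts for φ(d) elements.
Cyclic subgroups by order — order 1: 1; order 2: 1; order 5: 1; order 10: 1; order 25: 1; order 50: 1.
Total: 6.

6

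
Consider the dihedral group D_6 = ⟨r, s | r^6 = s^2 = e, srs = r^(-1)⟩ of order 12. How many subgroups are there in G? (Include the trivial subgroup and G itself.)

16

|G| = 12, so by Lagrange every subgroup order divides 12. Divisors: 1, 2, 3, 4, 6, 12.
Subgroups by order — order 1: 1; order 2: 7; order 3: 1; order 4: 3; order 6: 3; order 12: 1.
Total: 1 + 7 + 1 + 3 + 3 + 1 = 16.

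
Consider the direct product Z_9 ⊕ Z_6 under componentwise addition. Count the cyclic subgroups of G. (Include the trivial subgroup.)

Each element a generates a cyclic subgroup ⟨a⟩; distinct elements may generate the same one (a cyclic group of order d has φ(d) generators).
Cyclic subgroups by order — order 1: 1; order 2: 1; order 3: 4; order 6: 4; order 9: 3; order 18: 3.
Total: 16.

16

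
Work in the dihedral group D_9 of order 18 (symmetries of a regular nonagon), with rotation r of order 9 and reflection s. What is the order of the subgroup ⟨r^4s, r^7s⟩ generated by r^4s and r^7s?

6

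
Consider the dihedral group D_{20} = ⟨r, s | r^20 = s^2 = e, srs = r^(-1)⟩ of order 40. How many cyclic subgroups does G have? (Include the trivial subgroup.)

A cyclic subgroup of order d is generated by each of its φ(d) elements of order d, so the cyclic subgroups of order d number (#elements of order d)/φ(d).
Cyclic subgroups by order — order 1: 1; order 2: 21; order 4: 1; order 5: 1; order 10: 1; order 20: 1.
Total: 26.

26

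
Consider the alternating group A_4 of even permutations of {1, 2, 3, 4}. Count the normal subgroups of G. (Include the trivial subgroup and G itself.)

3

G has 10 subgroups. Checking conjugation-invariance by order — order 1: 1/1 normal; order 2: 0/3 normal; order 3: 0/4 normal; order 4: 1/1 normal; order 12: 1/1 normal.
Total normal subgroups: 3.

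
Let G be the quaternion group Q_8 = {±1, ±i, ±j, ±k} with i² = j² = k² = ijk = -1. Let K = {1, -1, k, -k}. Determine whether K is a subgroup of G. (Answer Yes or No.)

|K| = 4 divides |G| = 8, consistent with Lagrange.
K contains the identity, every element's inverse is in K, and K is closed under ·: it is a subgroup.
In fact K = ⟨-k⟩.

Yes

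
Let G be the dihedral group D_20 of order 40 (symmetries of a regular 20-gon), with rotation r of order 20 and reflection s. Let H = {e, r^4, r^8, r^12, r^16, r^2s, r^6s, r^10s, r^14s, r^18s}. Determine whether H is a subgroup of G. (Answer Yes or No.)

Yes

|H| = 10 divides |G| = 40, consistent with Lagrange.
H contains the identity, every element's inverse is in H, and H is closed under ·: it is a subgroup.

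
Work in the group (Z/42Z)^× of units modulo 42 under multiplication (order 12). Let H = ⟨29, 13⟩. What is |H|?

4

|⟨29⟩| = 2 and |⟨13⟩| = 2, so |H| is a multiple of lcm(2, 2) = 2 and divides |G| = 12.
Closing under the operation: H = {1, 13, 29, 41}, so |H| = 4.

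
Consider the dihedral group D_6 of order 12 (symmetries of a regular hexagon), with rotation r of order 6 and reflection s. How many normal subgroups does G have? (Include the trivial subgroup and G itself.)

G has 16 subgroups. Checking conjugation-invariance by order — order 1: 1/1 normal; order 2: 1/7 normal; order 3: 1/1 normal; order 4: 0/3 normal; order 6: 3/3 normal; order 12: 1/1 normal.
Total normal subgroups: 7.

7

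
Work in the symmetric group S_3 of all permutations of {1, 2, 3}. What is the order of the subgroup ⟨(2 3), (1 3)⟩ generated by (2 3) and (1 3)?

|⟨(2 3)⟩| = 2 and |⟨(1 3)⟩| = 2, so |H| is a multiple of lcm(2, 2) = 2 and divides |G| = 6.
Closing {(2 3), (1 3)} under the group operation gives all of G, so |H| = 6.

6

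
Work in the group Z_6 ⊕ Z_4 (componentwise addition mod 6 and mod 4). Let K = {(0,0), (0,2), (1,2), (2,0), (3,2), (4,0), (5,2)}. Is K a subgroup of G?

No

|K| = 7 does not divide |G| = 24, so by Lagrange K is not a subgroup.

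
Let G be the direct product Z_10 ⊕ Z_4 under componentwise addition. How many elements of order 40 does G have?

0

An element (a,b) has order lcm(ord(a), ord(b)); count pairs with lcm equal to 40.
Enumerating gives 0 such elements.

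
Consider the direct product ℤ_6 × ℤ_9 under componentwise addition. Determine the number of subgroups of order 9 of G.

4

|G| = 54 and 9 | 54, so subgroups of order 9 are possible by Lagrange.
The subgroups of order 9 are: {(0,0), (0,1), (0,2), (0,3), (0,4), (0,5), (0,6), (0,7), (0,8)}; {(0,0), (0,3), (0,6), (2,0), (2,3), (2,6), (4,0), (4,3), (4,6)}; {(0,0), (0,3), (0,6), (2,1), (2,4), (2,7), (4,2), (4,5), (4,8)}; {(0,0), (0,3), (0,6), (2,2), (2,5), (2,8), (4,1), (4,4), (4,7)}.
So G has 4 subgroups of order 9.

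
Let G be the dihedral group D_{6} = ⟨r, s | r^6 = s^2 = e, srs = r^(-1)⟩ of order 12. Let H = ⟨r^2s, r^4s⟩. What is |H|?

6

|⟨r^2s⟩| = 2 and |⟨r^4s⟩| = 2, so |H| is a multiple of lcm(2, 2) = 2 and divides |G| = 12.
Closing under the operation: H = {e, r^2, r^4, s, r^2s, r^4s}, so |H| = 6.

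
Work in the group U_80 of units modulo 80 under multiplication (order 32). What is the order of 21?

Compute successive powers of 21 mod 80: 21, 41, 61, 1; 21^4 ≡ 1 (mod 80).
So |⟨21⟩| = 4.

4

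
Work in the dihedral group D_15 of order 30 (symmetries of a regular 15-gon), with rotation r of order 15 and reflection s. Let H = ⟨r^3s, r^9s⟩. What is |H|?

10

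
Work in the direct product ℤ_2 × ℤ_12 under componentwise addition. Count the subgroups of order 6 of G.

|G| = 24 and 6 | 24, so subgroups of order 6 are possible by Lagrange.
The subgroups of order 6 are: {(0,0), (0,2), (0,4), (0,6), (0,8), (0,10)}; {(0,0), (0,4), (0,8), (1,0), (1,4), (1,8)}; {(0,0), (0,4), (0,8), (1,2), (1,6), (1,10)}.
So G has 3 subgroups of order 6.

3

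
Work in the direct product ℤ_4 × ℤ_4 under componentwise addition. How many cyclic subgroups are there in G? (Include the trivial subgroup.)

A cyclic subgroup of order d is generated by each of its φ(d) elements of order d, so the cyclic subgroups of order d number (#elements of order d)/φ(d).
Cyclic subgroups by order — order 1: 1; order 2: 3; order 4: 6.
Total: 10.

10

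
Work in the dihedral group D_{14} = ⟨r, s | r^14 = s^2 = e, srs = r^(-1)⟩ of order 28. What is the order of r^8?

Computing powers of r^8: the smallest k with (r^8)^k = e is k = 7.

7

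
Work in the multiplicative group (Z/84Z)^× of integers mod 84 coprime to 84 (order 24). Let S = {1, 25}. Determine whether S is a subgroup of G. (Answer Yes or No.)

No

25 ∈ S but its inverse 37 ∉ S, so S is not a subgroup.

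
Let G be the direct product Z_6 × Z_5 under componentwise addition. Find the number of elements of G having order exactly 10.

4

An element (a,b) has order lcm(ord(a), ord(b)); count pairs with lcm equal to 10.
Enumerating gives 4 such elements.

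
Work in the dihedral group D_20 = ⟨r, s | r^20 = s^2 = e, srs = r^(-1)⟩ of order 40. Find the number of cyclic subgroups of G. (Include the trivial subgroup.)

26

Group the elements of G by the cyclic subgroup they generate; each cyclic subgroup of order d accounts for φ(d) elements.
Cyclic subgroups by order — order 1: 1; order 2: 21; order 4: 1; order 5: 1; order 10: 1; order 20: 1.
Total: 26.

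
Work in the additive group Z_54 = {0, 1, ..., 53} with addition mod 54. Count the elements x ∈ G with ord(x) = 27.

In a cyclic group of order 54, the number of elements of order d (for d | 54) is φ(d).
φ(27) = 18.

18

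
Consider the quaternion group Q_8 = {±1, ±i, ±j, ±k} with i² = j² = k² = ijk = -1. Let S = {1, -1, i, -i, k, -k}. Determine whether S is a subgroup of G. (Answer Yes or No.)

No

|S| = 6 does not divide |G| = 8, so by Lagrange S is not a subgroup.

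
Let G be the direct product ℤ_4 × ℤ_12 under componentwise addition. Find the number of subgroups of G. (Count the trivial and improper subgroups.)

|G| = 48, so by Lagrange every subgroup order divides 48. Divisors: 1, 2, 3, 4, 6, 8, 12, 16, 24, 48.
Subgroups by order — order 1: 1; order 2: 3; order 3: 1; order 4: 7; order 6: 3; order 8: 3; order 12: 7; order 16: 1; order 24: 3; order 48: 1.
Total: 1 + 3 + 1 + 7 + 3 + 3 + 7 + 1 + 3 + 1 = 30.

30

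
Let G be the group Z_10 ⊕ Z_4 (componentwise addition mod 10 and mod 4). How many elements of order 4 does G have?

An element (a,b) has order lcm(ord(a), ord(b)); count pairs with lcm equal to 4.
Enumerating gives 4 such elements.

4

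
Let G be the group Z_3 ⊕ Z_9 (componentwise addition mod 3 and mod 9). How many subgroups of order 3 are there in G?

4

|G| = 27 and 3 | 27, so subgroups of order 3 are possible by Lagrange.
The subgroups of order 3 are: {(0,0), (0,3), (0,6)}; {(0,0), (1,0), (2,0)}; {(0,0), (1,3), (2,6)}; {(0,0), (1,6), (2,3)}.
So G has 4 subgroups of order 3.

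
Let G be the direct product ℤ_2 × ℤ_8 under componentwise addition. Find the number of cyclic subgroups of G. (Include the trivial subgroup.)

Group the elements of G by the cyclic subgroup they generate; each cyclic subgroup of order d accounts for φ(d) elements.
Cyclic subgroups by order — order 1: 1; order 2: 3; order 4: 2; order 8: 2.
Total: 8.

8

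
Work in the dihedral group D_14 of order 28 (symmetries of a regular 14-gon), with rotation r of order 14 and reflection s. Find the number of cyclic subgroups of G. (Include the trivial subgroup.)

18

Each element a generates a cyclic subgroup ⟨a⟩; distinct elements may generate the same one (a cyclic group of order d has φ(d) generators).
Cyclic subgroups by order — order 1: 1; order 2: 15; order 7: 1; order 14: 1.
Total: 18.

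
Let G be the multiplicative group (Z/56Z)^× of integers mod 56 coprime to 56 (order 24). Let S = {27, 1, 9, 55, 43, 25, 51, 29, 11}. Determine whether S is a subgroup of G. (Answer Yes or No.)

No

|S| = 9 does not divide |G| = 24, so by Lagrange S is not a subgroup.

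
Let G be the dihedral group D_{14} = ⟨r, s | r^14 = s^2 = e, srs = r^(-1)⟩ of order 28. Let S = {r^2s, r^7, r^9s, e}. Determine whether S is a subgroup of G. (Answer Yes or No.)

Yes

|S| = 4 divides |G| = 28, consistent with Lagrange.
S contains the identity, every element's inverse is in S, and S is closed under ·: it is a subgroup.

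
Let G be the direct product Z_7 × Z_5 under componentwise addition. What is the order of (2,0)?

The order of (2,0) in Z_7 × Z_5 is lcm(ord(2) in Z_7, ord(0) in Z_5).
ord(2) = 7 and ord(0) = 1, so |⟨(2,0)⟩| = lcm(7, 1) = 7.

7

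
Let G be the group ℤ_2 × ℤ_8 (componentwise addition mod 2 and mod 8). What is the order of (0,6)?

The order of (0,6) in Z_2 × Z_8 is lcm(ord(0) in Z_2, ord(6) in Z_8).
ord(0) = 1 and ord(6) = 4, so |⟨(0,6)⟩| = lcm(1, 4) = 4.

4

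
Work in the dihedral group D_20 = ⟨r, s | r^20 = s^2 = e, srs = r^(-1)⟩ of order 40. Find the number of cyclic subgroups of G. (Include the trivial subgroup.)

A cyclic subgroup of order d is generated by each of its φ(d) elements of order d, so the cyclic subgroups of order d number (#elements of order d)/φ(d).
Cyclic subgroups by order — order 1: 1; order 2: 21; order 4: 1; order 5: 1; order 10: 1; order 20: 1.
Total: 26.

26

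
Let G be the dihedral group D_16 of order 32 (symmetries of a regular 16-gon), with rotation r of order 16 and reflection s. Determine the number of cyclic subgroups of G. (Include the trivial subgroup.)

A cyclic subgroup of order d is generated by each of its φ(d) elements of order d, so the cyclic subgroups of order d number (#elements of order d)/φ(d).
Cyclic subgroups by order — order 1: 1; order 2: 17; order 4: 1; order 8: 1; order 16: 1.
Total: 21.

21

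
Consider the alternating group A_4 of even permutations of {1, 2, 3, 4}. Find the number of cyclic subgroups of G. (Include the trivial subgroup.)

8

Group the elements of G by the cyclic subgroup they generate; each cyclic subgroup of order d accounts for φ(d) elements.
Cyclic subgroups by order — order 1: 1; order 2: 3; order 3: 4.
Total: 8.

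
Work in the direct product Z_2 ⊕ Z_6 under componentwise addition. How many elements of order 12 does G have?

0

An element (a,b) has order lcm(ord(a), ord(b)); count pairs with lcm equal to 12.
Enumerating gives 0 such elements.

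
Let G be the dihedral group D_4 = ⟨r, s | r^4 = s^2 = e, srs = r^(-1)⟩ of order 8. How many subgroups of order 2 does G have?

5

|G| = 8 and 2 | 8, so subgroups of order 2 are possible by Lagrange.
The subgroups of order 2 are: {e, r^2}; {e, r^2s}; {e, r^3s}; {e, rs}; … (5 in all).
So G has 5 subgroups of order 2.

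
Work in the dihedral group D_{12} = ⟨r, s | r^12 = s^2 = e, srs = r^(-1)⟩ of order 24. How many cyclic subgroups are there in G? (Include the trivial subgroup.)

18

Group the elements of G by the cyclic subgroup they generate; each cyclic subgroup of order d accounts for φ(d) elements.
Cyclic subgroups by order — order 1: 1; order 2: 13; order 3: 1; order 4: 1; order 6: 1; order 12: 1.
Total: 18.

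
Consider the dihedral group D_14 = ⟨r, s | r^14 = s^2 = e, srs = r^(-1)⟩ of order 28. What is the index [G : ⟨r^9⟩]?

2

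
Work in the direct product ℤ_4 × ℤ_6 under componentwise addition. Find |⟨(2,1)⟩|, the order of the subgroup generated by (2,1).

6

The order of (2,1) in Z_4 × Z_6 is lcm(ord(2) in Z_4, ord(1) in Z_6).
ord(2) = 2 and ord(1) = 6, so |⟨(2,1)⟩| = lcm(2, 6) = 6.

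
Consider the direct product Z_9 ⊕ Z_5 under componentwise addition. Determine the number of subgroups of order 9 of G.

|G| = 45 and 9 | 45, so subgroups of order 9 are possible by Lagrange.
The subgroups of order 9 are: {(0,0), (1,0), (2,0), (3,0), (4,0), (5,0), (6,0), (7,0), (8,0)}.
So G has 1 subgroup of order 9.

1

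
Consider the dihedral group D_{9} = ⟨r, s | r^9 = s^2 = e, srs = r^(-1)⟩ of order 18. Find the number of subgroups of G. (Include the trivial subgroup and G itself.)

16

|G| = 18, so by Lagrange every subgroup order divides 18. Divisors: 1, 2, 3, 6, 9, 18.
Subgroups by order — order 1: 1; order 2: 9; order 3: 1; order 6: 3; order 9: 1; order 18: 1.
Total: 1 + 9 + 1 + 3 + 1 + 1 = 16.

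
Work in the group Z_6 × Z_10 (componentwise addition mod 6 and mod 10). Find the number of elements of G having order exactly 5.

An element (a,b) has order lcm(ord(a), ord(b)); count pairs with lcm equal to 5.
Enumerating gives 4 such elements.

4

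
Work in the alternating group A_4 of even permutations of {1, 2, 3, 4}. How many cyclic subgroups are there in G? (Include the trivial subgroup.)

Each element a generates a cyclic subgroup ⟨a⟩; distinct elements may generate the same one (a cyclic group of order d has φ(d) generators).
Cyclic subgroups by order — order 1: 1; order 2: 3; order 3: 4.
Total: 8.

8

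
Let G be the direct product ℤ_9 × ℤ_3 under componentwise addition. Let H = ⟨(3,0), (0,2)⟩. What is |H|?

9

|⟨(3,0)⟩| = 3 and |⟨(0,2)⟩| = 3, so |H| is a multiple of lcm(3, 3) = 3 and divides |G| = 27.
Closing under the operation: H = {(0,0), (0,1), (0,2), (3,0), (3,1), (3,2), (6,0), (6,1), (6,2)}, so |H| = 9.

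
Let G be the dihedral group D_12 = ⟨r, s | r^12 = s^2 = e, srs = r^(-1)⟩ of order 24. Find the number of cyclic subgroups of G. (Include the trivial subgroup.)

A cyclic subgroup of order d is generated by each of its φ(d) elements of order d, so the cyclic subgroups of order d number (#elements of order d)/φ(d).
Cyclic subgroups by order — order 1: 1; order 2: 13; order 3: 1; order 4: 1; order 6: 1; order 12: 1.
Total: 18.

18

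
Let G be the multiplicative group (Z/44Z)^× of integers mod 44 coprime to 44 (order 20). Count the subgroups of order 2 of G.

3

|G| = 20 and 2 | 20, so subgroups of order 2 are possible by Lagrange.
The subgroups of order 2 are: {1, 21}; {1, 23}; {1, 43}.
So G has 3 subgroups of order 2.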